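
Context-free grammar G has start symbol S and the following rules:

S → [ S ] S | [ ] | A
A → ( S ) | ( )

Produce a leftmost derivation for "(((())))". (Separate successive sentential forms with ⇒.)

S ⇒ A   [S → A]
A ⇒ (S)   [A → ( S )]
(S) ⇒ (A)   [S → A]
(A) ⇒ ((S))   [A → ( S )]
((S)) ⇒ ((A))   [S → A]
((A)) ⇒ (((S)))   [A → ( S )]
(((S))) ⇒ (((A)))   [S → A]
(((A))) ⇒ (((())))   [A → ( )]

S ⇒ A ⇒ (S) ⇒ (A) ⇒ ((S)) ⇒ ((A)) ⇒ (((S))) ⇒ (((A))) ⇒ (((())))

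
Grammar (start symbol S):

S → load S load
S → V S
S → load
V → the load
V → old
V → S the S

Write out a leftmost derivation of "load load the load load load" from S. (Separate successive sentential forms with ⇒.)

S ⇒ load S load ⇒ load V S load ⇒ load S the S S load ⇒ load load the S S load ⇒ load load the load S load ⇒ load load the load load load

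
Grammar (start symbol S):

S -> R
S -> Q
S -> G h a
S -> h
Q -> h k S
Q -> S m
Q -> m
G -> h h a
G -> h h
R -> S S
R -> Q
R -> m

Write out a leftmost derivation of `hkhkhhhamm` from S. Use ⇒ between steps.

S ⇒ Q ⇒ hkS ⇒ hkQ ⇒ hkhkS ⇒ hkhkR ⇒ hkhkSS ⇒ hkhkQS ⇒ hkhkSmS ⇒ hkhkGhamS ⇒ hkhkhhhamS ⇒ hkhkhhhamR ⇒ hkhkhhhamm

S ⇒ Q   [S -> Q]
Q ⇒ hkS   [Q -> h k S]
hkS ⇒ hkQ   [S -> Q]
hkQ ⇒ hkhkS   [Q -> h k S]
hkhkS ⇒ hkhkR   [S -> R]
hkhkR ⇒ hkhkSS   [R -> S S]
hkhkSS ⇒ hkhkQS   [S -> Q]
hkhkQS ⇒ hkhkSmS   [Q -> S m]
hkhkSmS ⇒ hkhkGhamS   [S -> G h a]
hkhkGhamS ⇒ hkhkhhhamS   [G -> h h]
hkhkhhhamS ⇒ hkhkhhhamR   [S -> R]
hkhkhhhamR ⇒ hkhkhhhamm   [R -> m]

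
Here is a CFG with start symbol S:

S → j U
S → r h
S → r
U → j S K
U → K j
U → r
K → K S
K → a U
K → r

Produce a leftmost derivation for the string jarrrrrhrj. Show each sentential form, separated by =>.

S => jU   [S → j U]
jU => jKj   [U → K j]
jKj => jKSj   [K → K S]
jKSj => jKSSj   [K → K S]
jKSSj => jKSSSj   [K → K S]
jKSSSj => jKSSSSj   [K → K S]
jKSSSSj => jKSSSSSj   [K → K S]
jKSSSSSj => jaUSSSSSj   [K → a U]
jaUSSSSSj => jarSSSSSj   [U → r]
jarSSSSSj => jarrSSSSj   [S → r]
jarrSSSSj => jarrrSSSj   [S → r]
jarrrSSSj => jarrrrSSj   [S → r]
jarrrrSSj => jarrrrrhSj   [S → r h]
jarrrrrhSj => jarrrrrhrj   [S → r]

S=>jU=>jKj=>jKSj=>jKSSj=>jKSSSj=>jKSSSSj=>jKSSSSSj=>jaUSSSSSj=>jarSSSSSj=>jarrSSSSj=>jarrrSSSj=>jarrrrSSj=>jarrrrrhSj=>jarrrrrhrj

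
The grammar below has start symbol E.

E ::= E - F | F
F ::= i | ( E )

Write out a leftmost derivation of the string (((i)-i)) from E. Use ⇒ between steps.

E ⇒ F ⇒ (E) ⇒ (F) ⇒ ((E)) ⇒ ((E-F)) ⇒ ((F-F)) ⇒ (((E)-F)) ⇒ (((F)-F)) ⇒ (((i)-F)) ⇒ (((i)-i))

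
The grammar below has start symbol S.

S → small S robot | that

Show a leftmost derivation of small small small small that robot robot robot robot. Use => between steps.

S => small S robot => small small S robot robot => small small small S robot robot robot => small small small small S robot robot robot robot => small small small small that robot robot robot robot

S => small S robot   [S → small S robot]
small S robot => small small S robot robot   [S → small S robot]
small small S robot robot => small small small S robot robot robot   [S → small S robot]
small small small S robot robot robot => small small small small S robot robot robot robot   [S → small S robot]
small small small small S robot robot robot robot => small small small small that robot robot robot robot   [S → that]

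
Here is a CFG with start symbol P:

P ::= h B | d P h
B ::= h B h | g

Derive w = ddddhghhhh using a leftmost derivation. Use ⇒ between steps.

P ⇒ dPh   [P ::= d P h]
dPh ⇒ ddPhh   [P ::= d P h]
ddPhh ⇒ dddPhhh   [P ::= d P h]
dddPhhh ⇒ ddddPhhhh   [P ::= d P h]
ddddPhhhh ⇒ ddddhBhhhh   [P ::= h B]
ddddhBhhhh ⇒ ddddhghhhh   [B ::= g]

P⇒dPh⇒ddPhh⇒dddPhhh⇒ddddPhhhh⇒ddddhBhhhh⇒ddddhghhhh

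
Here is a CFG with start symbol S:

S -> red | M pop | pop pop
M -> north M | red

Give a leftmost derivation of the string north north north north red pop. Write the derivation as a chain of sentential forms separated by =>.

S => M pop => north M pop => north north M pop => north north north M pop => north north north north M pop => north north north north red pop

S => M pop   [S -> M pop]
M pop => north M pop   [M -> north M]
north M pop => north north M pop   [M -> north M]
north north M pop => north north north M pop   [M -> north M]
north north north M pop => north north north north M pop   [M -> north M]
north north north north M pop => north north north north red pop   [M -> red]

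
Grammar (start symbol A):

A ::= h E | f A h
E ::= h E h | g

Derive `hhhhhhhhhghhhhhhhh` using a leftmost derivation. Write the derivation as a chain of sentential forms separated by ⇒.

A ⇒ hE   [A ::= h E]
hE ⇒ hhEh   [E ::= h E h]
hhEh ⇒ hhhEhh   [E ::= h E h]
hhhEhh ⇒ hhhhEhhh   [E ::= h E h]
hhhhEhhh ⇒ hhhhhEhhhh   [E ::= h E h]
hhhhhEhhhh ⇒ hhhhhhEhhhhh   [E ::= h E h]
hhhhhhEhhhhh ⇒ hhhhhhhEhhhhhh   [E ::= h E h]
hhhhhhhEhhhhhh ⇒ hhhhhhhhEhhhhhhh   [E ::= h E h]
hhhhhhhhEhhhhhhh ⇒ hhhhhhhhhEhhhhhhhh   [E ::= h E h]
hhhhhhhhhEhhhhhhhh ⇒ hhhhhhhhhghhhhhhhh   [E ::= g]

A⇒hE⇒hhEh⇒hhhEhh⇒hhhhEhhh⇒hhhhhEhhhh⇒hhhhhhEhhhhh⇒hhhhhhhEhhhhhh⇒hhhhhhhhEhhhhhhh⇒hhhhhhhhhEhhhhhhhh⇒hhhhhhhhhghhhhhhhh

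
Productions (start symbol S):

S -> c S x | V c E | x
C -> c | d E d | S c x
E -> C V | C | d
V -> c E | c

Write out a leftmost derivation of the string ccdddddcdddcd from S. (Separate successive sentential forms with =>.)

S=>VcE=>ccE=>ccCV=>ccdEdV=>ccdCdV=>ccddEddV=>ccdddddV=>ccdddddcE=>ccdddddcCV=>ccdddddcdEdV=>ccdddddcdddV=>ccdddddcdddcE=>ccdddddcdddcd

S => VcE   [S -> V c E]
VcE => ccE   [V -> c]
ccE => ccCV   [E -> C V]
ccCV => ccdEdV   [C -> d E d]
ccdEdV => ccdCdV   [E -> C]
ccdCdV => ccddEddV   [C -> d E d]
ccddEddV => ccdddddV   [E -> d]
ccdddddV => ccdddddcE   [V -> c E]
ccdddddcE => ccdddddcCV   [E -> C V]
ccdddddcCV => ccdddddcdEdV   [C -> d E d]
ccdddddcdEdV => ccdddddcdddV   [E -> d]
ccdddddcdddV => ccdddddcdddcE   [V -> c E]
ccdddddcdddcE => ccdddddcdddcd   [E -> d]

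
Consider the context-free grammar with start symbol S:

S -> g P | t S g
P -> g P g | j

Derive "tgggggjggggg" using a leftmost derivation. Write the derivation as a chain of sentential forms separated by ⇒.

S ⇒ tSg   [S -> t S g]
tSg ⇒ tgPg   [S -> g P]
tgPg ⇒ tggPgg   [P -> g P g]
tggPgg ⇒ tgggPggg   [P -> g P g]
tgggPggg ⇒ tggggPgggg   [P -> g P g]
tggggPgggg ⇒ tgggggPggggg   [P -> g P g]
tgggggPggggg ⇒ tgggggjggggg   [P -> j]

S⇒tSg⇒tgPg⇒tggPgg⇒tgggPggg⇒tggggPgggg⇒tgggggPggggg⇒tgggggjggggg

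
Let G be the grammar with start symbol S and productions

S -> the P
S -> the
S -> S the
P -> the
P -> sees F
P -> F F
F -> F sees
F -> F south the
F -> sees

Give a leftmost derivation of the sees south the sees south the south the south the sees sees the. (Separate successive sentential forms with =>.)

S => S the => the P the => the F F the => the F south the F the => the F south the south the F the => the F south the south the south the F the => the F sees south the south the south the F the => the F south the sees south the south the south the F the => the sees south the sees south the south the south the F the => the sees south the sees south the south the south the F sees the => the sees south the sees south the south the south the sees sees the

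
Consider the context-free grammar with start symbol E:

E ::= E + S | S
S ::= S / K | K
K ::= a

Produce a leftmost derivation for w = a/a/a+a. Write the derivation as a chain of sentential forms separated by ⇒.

E ⇒ E+S ⇒ S+S ⇒ S/K+S ⇒ S/K/K+S ⇒ K/K/K+S ⇒ a/K/K+S ⇒ a/a/K+S ⇒ a/a/a+S ⇒ a/a/a+K ⇒ a/a/a+a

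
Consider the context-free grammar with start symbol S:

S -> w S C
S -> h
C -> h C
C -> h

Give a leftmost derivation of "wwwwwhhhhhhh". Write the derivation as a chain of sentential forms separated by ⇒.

S ⇒ wSC   [S -> w S C]
wSC ⇒ wwSCC   [S -> w S C]
wwSCC ⇒ wwwSCCC   [S -> w S C]
wwwSCCC ⇒ wwwwSCCCC   [S -> w S C]
wwwwSCCCC ⇒ wwwwwSCCCCC   [S -> w S C]
wwwwwSCCCCC ⇒ wwwwwhCCCCC   [S -> h]
wwwwwhCCCCC ⇒ wwwwwhhCCCCC   [C -> h C]
wwwwwhhCCCCC ⇒ wwwwwhhhCCCC   [C -> h]
wwwwwhhhCCCC ⇒ wwwwwhhhhCCC   [C -> h]
wwwwwhhhhCCC ⇒ wwwwwhhhhhCC   [C -> h]
wwwwwhhhhhCC ⇒ wwwwwhhhhhhC   [C -> h]
wwwwwhhhhhhC ⇒ wwwwwhhhhhhh   [C -> h]

S⇒wSC⇒wwSCC⇒wwwSCCC⇒wwwwSCCCC⇒wwwwwSCCCCC⇒wwwwwhCCCCC⇒wwwwwhhCCCCC⇒wwwwwhhhCCCC⇒wwwwwhhhhCCC⇒wwwwwhhhhhCC⇒wwwwwhhhhhhC⇒wwwwwhhhhhhh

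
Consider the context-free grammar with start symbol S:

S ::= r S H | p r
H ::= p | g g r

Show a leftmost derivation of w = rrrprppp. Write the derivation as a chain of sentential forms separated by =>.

S => rSH => rrSHH => rrrSHHH => rrrprHHH => rrrprpHH => rrrprppH => rrrprppp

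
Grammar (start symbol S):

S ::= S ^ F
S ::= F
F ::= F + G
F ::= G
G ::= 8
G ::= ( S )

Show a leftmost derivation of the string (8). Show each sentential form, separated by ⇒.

S ⇒ F ⇒ G ⇒ (S) ⇒ (F) ⇒ (G) ⇒ (8)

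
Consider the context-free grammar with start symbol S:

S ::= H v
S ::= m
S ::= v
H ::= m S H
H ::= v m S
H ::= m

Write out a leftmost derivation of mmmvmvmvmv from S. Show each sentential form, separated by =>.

S=>Hv=>mSHv=>mHvHv=>mmSHvHv=>mmHvHvHv=>mmmSHvHvHv=>mmmvHvHvHv=>mmmvmvHvHv=>mmmvmvmvHv=>mmmvmvmvmv

S => Hv   [S ::= H v]
Hv => mSHv   [H ::= m S H]
mSHv => mHvHv   [S ::= H v]
mHvHv => mmSHvHv   [H ::= m S H]
mmSHvHv => mmHvHvHv   [S ::= H v]
mmHvHvHv => mmmSHvHvHv   [H ::= m S H]
mmmSHvHvHv => mmmvHvHvHv   [S ::= v]
mmmvHvHvHv => mmmvmvHvHv   [H ::= m]
mmmvmvHvHv => mmmvmvmvHv   [H ::= m]
mmmvmvmvHv => mmmvmvmvmv   [H ::= m]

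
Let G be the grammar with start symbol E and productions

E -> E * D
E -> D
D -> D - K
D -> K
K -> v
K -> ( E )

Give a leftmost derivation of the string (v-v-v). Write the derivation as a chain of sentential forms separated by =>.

E => D   [E -> D]
D => K   [D -> K]
K => (E)   [K -> ( E )]
(E) => (D)   [E -> D]
(D) => (D-K)   [D -> D - K]
(D-K) => (D-K-K)   [D -> D - K]
(D-K-K) => (K-K-K)   [D -> K]
(K-K-K) => (v-K-K)   [K -> v]
(v-K-K) => (v-v-K)   [K -> v]
(v-v-K) => (v-v-v)   [K -> v]

E=>D=>K=>(E)=>(D)=>(D-K)=>(D-K-K)=>(K-K-K)=>(v-K-K)=>(v-v-K)=>(v-v-v)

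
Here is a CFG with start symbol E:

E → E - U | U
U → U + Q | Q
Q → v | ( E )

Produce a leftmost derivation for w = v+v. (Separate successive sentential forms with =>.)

E => U   [E → U]
U => U+Q   [U → U + Q]
U+Q => Q+Q   [U → Q]
Q+Q => v+Q   [Q → v]
v+Q => v+v   [Q → v]

E => U => U+Q => Q+Q => v+Q => v+v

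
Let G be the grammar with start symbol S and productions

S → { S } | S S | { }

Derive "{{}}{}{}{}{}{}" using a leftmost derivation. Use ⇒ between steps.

S ⇒ SS ⇒ SSS ⇒ SSSS ⇒ SSSSS ⇒ {S}SSSS ⇒ {{}}SSSS ⇒ {{}}SSSSS ⇒ {{}}{}SSSS ⇒ {{}}{}{}SSS ⇒ {{}}{}{}{}SS ⇒ {{}}{}{}{}{}S ⇒ {{}}{}{}{}{}{}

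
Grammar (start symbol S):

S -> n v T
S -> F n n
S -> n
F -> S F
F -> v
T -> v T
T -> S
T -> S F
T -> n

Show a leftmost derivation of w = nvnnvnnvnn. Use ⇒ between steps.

S ⇒ Fnn ⇒ SFnn ⇒ FnnFnn ⇒ SFnnFnn ⇒ FnnFnnFnn ⇒ SFnnFnnFnn ⇒ nFnnFnnFnn ⇒ nvnnFnnFnn ⇒ nvnnvnnFnn ⇒ nvnnvnnvnn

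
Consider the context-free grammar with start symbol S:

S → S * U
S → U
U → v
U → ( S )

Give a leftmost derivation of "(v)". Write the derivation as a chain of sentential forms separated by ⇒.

S ⇒ U ⇒ (S) ⇒ (U) ⇒ (v)

S ⇒ U   [S → U]
U ⇒ (S)   [U → ( S )]
(S) ⇒ (U)   [S → U]
(U) ⇒ (v)   [U → v]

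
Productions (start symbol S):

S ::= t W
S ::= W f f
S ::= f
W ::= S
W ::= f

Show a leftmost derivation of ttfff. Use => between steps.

S => tW => tS => tWff => tSff => ttWff => ttfff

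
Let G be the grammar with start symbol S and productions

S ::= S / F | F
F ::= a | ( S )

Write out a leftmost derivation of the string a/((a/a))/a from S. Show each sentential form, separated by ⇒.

S ⇒ S/F ⇒ S/F/F ⇒ F/F/F ⇒ a/F/F ⇒ a/(S)/F ⇒ a/(F)/F ⇒ a/((S))/F ⇒ a/((S/F))/F ⇒ a/((F/F))/F ⇒ a/((a/F))/F ⇒ a/((a/a))/F ⇒ a/((a/a))/a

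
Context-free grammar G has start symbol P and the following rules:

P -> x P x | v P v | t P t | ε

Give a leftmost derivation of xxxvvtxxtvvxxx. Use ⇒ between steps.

P⇒xPx⇒xxPxx⇒xxxPxxx⇒xxxvPvxxx⇒xxxvvPvvxxx⇒xxxvvtPtvvxxx⇒xxxvvtxPxtvvxxx⇒xxxvvtxxtvvxxx

P ⇒ xPx   [P -> x P x]
xPx ⇒ xxPxx   [P -> x P x]
xxPxx ⇒ xxxPxxx   [P -> x P x]
xxxPxxx ⇒ xxxvPvxxx   [P -> v P v]
xxxvPvxxx ⇒ xxxvvPvvxxx   [P -> v P v]
xxxvvPvvxxx ⇒ xxxvvtPtvvxxx   [P -> t P t]
xxxvvtPtvvxxx ⇒ xxxvvtxPxtvvxxx   [P -> x P x]
xxxvvtxPxtvvxxx ⇒ xxxvvtxxtvvxxx   [P -> ε]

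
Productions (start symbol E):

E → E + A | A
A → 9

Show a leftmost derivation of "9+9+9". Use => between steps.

E => E+A => E+A+A => A+A+A => 9+A+A => 9+9+A => 9+9+9

E => E+A   [E → E + A]
E+A => E+A+A   [E → E + A]
E+A+A => A+A+A   [E → A]
A+A+A => 9+A+A   [A → 9]
9+A+A => 9+9+A   [A → 9]
9+9+A => 9+9+9   [A → 9]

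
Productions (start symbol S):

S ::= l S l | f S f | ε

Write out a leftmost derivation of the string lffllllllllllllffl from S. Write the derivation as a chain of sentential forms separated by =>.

S => lSl   [S ::= l S l]
lSl => lfSfl   [S ::= f S f]
lfSfl => lffSffl   [S ::= f S f]
lffSffl => lfflSlffl   [S ::= l S l]
lfflSlffl => lffllSllffl   [S ::= l S l]
lffllSllffl => lfflllSlllffl   [S ::= l S l]
lfflllSlllffl => lffllllSllllffl   [S ::= l S l]
lffllllSllllffl => lfflllllSlllllffl   [S ::= l S l]
lfflllllSlllllffl => lffllllllSllllllffl   [S ::= l S l]
lffllllllSllllllffl => lffllllllllllllffl   [S ::= ε]

S=>lSl=>lfSfl=>lffSffl=>lfflSlffl=>lffllSllffl=>lfflllSlllffl=>lffllllSllllffl=>lfflllllSlllllffl=>lffllllllSllllllffl=>lffllllllllllllffl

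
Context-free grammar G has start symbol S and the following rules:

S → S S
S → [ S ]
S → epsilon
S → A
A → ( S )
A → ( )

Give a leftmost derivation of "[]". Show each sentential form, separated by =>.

S => SS => SSS => [S]SS => []SS => []S => []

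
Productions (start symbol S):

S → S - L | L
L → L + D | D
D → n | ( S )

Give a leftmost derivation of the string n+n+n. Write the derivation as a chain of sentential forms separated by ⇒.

S ⇒ L ⇒ L+D ⇒ L+D+D ⇒ D+D+D ⇒ n+D+D ⇒ n+n+D ⇒ n+n+n

S ⇒ L   [S → L]
L ⇒ L+D   [L → L + D]
L+D ⇒ L+D+D   [L → L + D]
L+D+D ⇒ D+D+D   [L → D]
D+D+D ⇒ n+D+D   [D → n]
n+D+D ⇒ n+n+D   [D → n]
n+n+D ⇒ n+n+n   [D → n]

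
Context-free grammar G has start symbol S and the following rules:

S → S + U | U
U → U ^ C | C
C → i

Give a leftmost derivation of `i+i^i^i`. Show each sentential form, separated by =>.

S => S+U => U+U => C+U => i+U => i+U^C => i+U^C^C => i+C^C^C => i+i^C^C => i+i^i^C => i+i^i^i

S => S+U   [S → S + U]
S+U => U+U   [S → U]
U+U => C+U   [U → C]
C+U => i+U   [C → i]
i+U => i+U^C   [U → U ^ C]
i+U^C => i+U^C^C   [U → U ^ C]
i+U^C^C => i+C^C^C   [U → C]
i+C^C^C => i+i^C^C   [C → i]
i+i^C^C => i+i^i^C   [C → i]
i+i^i^C => i+i^i^i   [C → i]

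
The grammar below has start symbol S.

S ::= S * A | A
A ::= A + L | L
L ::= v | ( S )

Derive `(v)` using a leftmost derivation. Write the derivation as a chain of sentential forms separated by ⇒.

S ⇒ A ⇒ L ⇒ (S) ⇒ (A) ⇒ (L) ⇒ (v)

S ⇒ A   [S ::= A]
A ⇒ L   [A ::= L]
L ⇒ (S)   [L ::= ( S )]
(S) ⇒ (A)   [S ::= A]
(A) ⇒ (L)   [A ::= L]
(L) ⇒ (v)   [L ::= v]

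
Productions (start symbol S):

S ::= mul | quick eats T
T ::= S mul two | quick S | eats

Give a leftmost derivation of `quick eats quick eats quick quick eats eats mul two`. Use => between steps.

S => quick eats T   [S ::= quick eats T]
quick eats T => quick eats S mul two   [T ::= S mul two]
quick eats S mul two => quick eats quick eats T mul two   [S ::= quick eats T]
quick eats quick eats T mul two => quick eats quick eats quick S mul two   [T ::= quick S]
quick eats quick eats quick S mul two => quick eats quick eats quick quick eats T mul two   [S ::= quick eats T]
quick eats quick eats quick quick eats T mul two => quick eats quick eats quick quick eats eats mul two   [T ::= eats]

S => quick eats T => quick eats S mul two => quick eats quick eats T mul two => quick eats quick eats quick S mul two => quick eats quick eats quick quick eats T mul two => quick eats quick eats quick quick eats eats mul two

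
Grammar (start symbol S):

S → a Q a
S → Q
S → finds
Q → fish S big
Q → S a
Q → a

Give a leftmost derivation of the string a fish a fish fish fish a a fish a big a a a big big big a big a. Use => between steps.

S => a Q a => a fish S big a => a fish a Q a big a => a fish a fish S big a big a => a fish a fish Q big a big a => a fish a fish fish S big big a big a => a fish a fish fish Q big big a big a => a fish a fish fish fish S big big big a big a => a fish a fish fish fish a Q a big big big a big a => a fish a fish fish fish a S a a big big big a big a => a fish a fish fish fish a a Q a a a big big big a big a => a fish a fish fish fish a a fish S big a a a big big big a big a => a fish a fish fish fish a a fish Q big a a a big big big a big a => a fish a fish fish fish a a fish a big a a a big big big a big a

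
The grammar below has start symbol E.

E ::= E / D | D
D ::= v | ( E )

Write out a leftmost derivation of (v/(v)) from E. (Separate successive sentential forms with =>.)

E=>D=>(E)=>(E/D)=>(D/D)=>(v/D)=>(v/(E))=>(v/(D))=>(v/(v))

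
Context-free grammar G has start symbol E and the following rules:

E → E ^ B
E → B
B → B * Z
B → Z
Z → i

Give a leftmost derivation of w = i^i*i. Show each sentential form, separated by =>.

E => E^B => B^B => Z^B => i^B => i^B*Z => i^Z*Z => i^i*Z => i^i*i

E => E^B   [E → E ^ B]
E^B => B^B   [E → B]
B^B => Z^B   [B → Z]
Z^B => i^B   [Z → i]
i^B => i^B*Z   [B → B * Z]
i^B*Z => i^Z*Z   [B → Z]
i^Z*Z => i^i*Z   [Z → i]
i^i*Z => i^i*i   [Z → i]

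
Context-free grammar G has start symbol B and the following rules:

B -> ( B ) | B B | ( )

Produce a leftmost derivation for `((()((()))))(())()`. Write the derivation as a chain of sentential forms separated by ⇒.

B ⇒ BB   [B -> B B]
BB ⇒ BBB   [B -> B B]
BBB ⇒ (B)BB   [B -> ( B )]
(B)BB ⇒ ((B))BB   [B -> ( B )]
((B))BB ⇒ ((BB))BB   [B -> B B]
((BB))BB ⇒ ((()B))BB   [B -> ( )]
((()B))BB ⇒ ((()(B)))BB   [B -> ( B )]
((()(B)))BB ⇒ ((()((B))))BB   [B -> ( B )]
((()((B))))BB ⇒ ((()((()))))BB   [B -> ( )]
((()((()))))BB ⇒ ((()((()))))(B)B   [B -> ( B )]
((()((()))))(B)B ⇒ ((()((()))))(())B   [B -> ( )]
((()((()))))(())B ⇒ ((()((()))))(())()   [B -> ( )]

B ⇒ BB ⇒ BBB ⇒ (B)BB ⇒ ((B))BB ⇒ ((BB))BB ⇒ ((()B))BB ⇒ ((()(B)))BB ⇒ ((()((B))))BB ⇒ ((()((()))))BB ⇒ ((()((()))))(B)B ⇒ ((()((()))))(())B ⇒ ((()((()))))(())()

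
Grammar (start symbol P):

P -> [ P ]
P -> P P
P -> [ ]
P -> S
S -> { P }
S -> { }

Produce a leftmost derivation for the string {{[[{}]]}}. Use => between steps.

P => S   [P -> S]
S => {P}   [S -> { P }]
{P} => {S}   [P -> S]
{S} => {{P}}   [S -> { P }]
{{P}} => {{[P]}}   [P -> [ P ]]
{{[P]}} => {{[[P]]}}   [P -> [ P ]]
{{[[P]]}} => {{[[S]]}}   [P -> S]
{{[[S]]}} => {{[[{}]]}}   [S -> { }]

P => S => {P} => {S} => {{P}} => {{[P]}} => {{[[P]]}} => {{[[S]]}} => {{[[{}]]}}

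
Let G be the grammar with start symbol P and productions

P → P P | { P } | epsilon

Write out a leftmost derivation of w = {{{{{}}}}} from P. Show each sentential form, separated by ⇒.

P ⇒ {P} ⇒ {{P}} ⇒ {{PP}} ⇒ {{PPP}} ⇒ {{{P}PP}} ⇒ {{{{P}}PP}} ⇒ {{{{{P}}}PP}} ⇒ {{{{{}}}PP}} ⇒ {{{{{}}}P}} ⇒ {{{{{}}}}}

P ⇒ {P}   [P → { P }]
{P} ⇒ {{P}}   [P → { P }]
{{P}} ⇒ {{PP}}   [P → P P]
{{PP}} ⇒ {{PPP}}   [P → P P]
{{PPP}} ⇒ {{{P}PP}}   [P → { P }]
{{{P}PP}} ⇒ {{{{P}}PP}}   [P → { P }]
{{{{P}}PP}} ⇒ {{{{{P}}}PP}}   [P → { P }]
{{{{{P}}}PP}} ⇒ {{{{{}}}PP}}   [P → epsilon]
{{{{{}}}PP}} ⇒ {{{{{}}}P}}   [P → epsilon]
{{{{{}}}P}} ⇒ {{{{{}}}}}   [P → epsilon]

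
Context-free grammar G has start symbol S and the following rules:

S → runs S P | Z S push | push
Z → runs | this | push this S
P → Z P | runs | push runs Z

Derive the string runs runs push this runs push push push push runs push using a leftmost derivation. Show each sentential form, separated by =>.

S => Z S push => runs S push => runs runs S P push => runs runs Z S push P push => runs runs push this S S push P push => runs runs push this Z S push S push P push => runs runs push this runs S push S push P push => runs runs push this runs push push S push P push => runs runs push this runs push push push push P push => runs runs push this runs push push push push runs push

S => Z S push   [S → Z S push]
Z S push => runs S push   [Z → runs]
runs S push => runs runs S P push   [S → runs S P]
runs runs S P push => runs runs Z S push P push   [S → Z S push]
runs runs Z S push P push => runs runs push this S S push P push   [Z → push this S]
runs runs push this S S push P push => runs runs push this Z S push S push P push   [S → Z S push]
runs runs push this Z S push S push P push => runs runs push this runs S push S push P push   [Z → runs]
runs runs push this runs S push S push P push => runs runs push this runs push push S push P push   [S → push]
runs runs push this runs push push S push P push => runs runs push this runs push push push push P push   [S → push]
runs runs push this runs push push push push P push => runs runs push this runs push push push push runs push   [P → runs]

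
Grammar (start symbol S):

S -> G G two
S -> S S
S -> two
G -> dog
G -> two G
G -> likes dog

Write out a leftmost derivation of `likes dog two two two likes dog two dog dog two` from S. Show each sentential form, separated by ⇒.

S ⇒ S S   [S -> S S]
S S ⇒ G G two S   [S -> G G two]
G G two S ⇒ likes dog G two S   [G -> likes dog]
likes dog G two S ⇒ likes dog two G two S   [G -> two G]
likes dog two G two S ⇒ likes dog two two G two S   [G -> two G]
likes dog two two G two S ⇒ likes dog two two two G two S   [G -> two G]
likes dog two two two G two S ⇒ likes dog two two two likes dog two S   [G -> likes dog]
likes dog two two two likes dog two S ⇒ likes dog two two two likes dog two G G two   [S -> G G two]
likes dog two two two likes dog two G G two ⇒ likes dog two two two likes dog two dog G two   [G -> dog]
likes dog two two two likes dog two dog G two ⇒ likes dog two two two likes dog two dog dog two   [G -> dog]

S ⇒ S S ⇒ G G two S ⇒ likes dog G two S ⇒ likes dog two G two S ⇒ likes dog two two G two S ⇒ likes dog two two two G two S ⇒ likes dog two two two likes dog two S ⇒ likes dog two two two likes dog two G G two ⇒ likes dog two two two likes dog two dog G two ⇒ likes dog two two two likes dog two dog dog two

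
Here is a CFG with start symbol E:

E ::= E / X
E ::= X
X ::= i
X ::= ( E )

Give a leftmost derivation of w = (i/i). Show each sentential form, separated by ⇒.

E ⇒ X   [E ::= X]
X ⇒ (E)   [X ::= ( E )]
(E) ⇒ (E/X)   [E ::= E / X]
(E/X) ⇒ (X/X)   [E ::= X]
(X/X) ⇒ (i/X)   [X ::= i]
(i/X) ⇒ (i/i)   [X ::= i]

E⇒X⇒(E)⇒(E/X)⇒(X/X)⇒(i/X)⇒(i/i)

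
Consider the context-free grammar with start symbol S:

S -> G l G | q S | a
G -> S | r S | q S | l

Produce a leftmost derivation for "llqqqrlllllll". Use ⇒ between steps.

S ⇒ GlG ⇒ llG ⇒ llqS ⇒ llqGlG ⇒ llqSlG ⇒ llqqSlG ⇒ llqqqSlG ⇒ llqqqGlGlG ⇒ llqqqrSlGlG ⇒ llqqqrGlGlGlG ⇒ llqqqrllGlGlG ⇒ llqqqrllllGlG ⇒ llqqqrllllllG ⇒ llqqqrlllllll

S ⇒ GlG   [S -> G l G]
GlG ⇒ llG   [G -> l]
llG ⇒ llqS   [G -> q S]
llqS ⇒ llqGlG   [S -> G l G]
llqGlG ⇒ llqSlG   [G -> S]
llqSlG ⇒ llqqSlG   [S -> q S]
llqqSlG ⇒ llqqqSlG   [S -> q S]
llqqqSlG ⇒ llqqqGlGlG   [S -> G l G]
llqqqGlGlG ⇒ llqqqrSlGlG   [G -> r S]
llqqqrSlGlG ⇒ llqqqrGlGlGlG   [S -> G l G]
llqqqrGlGlGlG ⇒ llqqqrllGlGlG   [G -> l]
llqqqrllGlGlG ⇒ llqqqrllllGlG   [G -> l]
llqqqrllllGlG ⇒ llqqqrllllllG   [G -> l]
llqqqrllllllG ⇒ llqqqrlllllll   [G -> l]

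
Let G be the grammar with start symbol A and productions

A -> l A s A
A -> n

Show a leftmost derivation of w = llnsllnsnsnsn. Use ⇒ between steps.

A⇒lAsA⇒llAsAsA⇒llnsAsA⇒llnslAsAsA⇒llnsllAsAsAsA⇒llnsllnsAsAsA⇒llnsllnsnsAsA⇒llnsllnsnsnsA⇒llnsllnsnsnsn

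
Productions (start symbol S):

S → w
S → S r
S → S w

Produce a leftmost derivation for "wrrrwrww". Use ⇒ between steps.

S ⇒ Sw   [S → S w]
Sw ⇒ Sww   [S → S w]
Sww ⇒ Srww   [S → S r]
Srww ⇒ Swrww   [S → S w]
Swrww ⇒ Srwrww   [S → S r]
Srwrww ⇒ Srrwrww   [S → S r]
Srrwrww ⇒ Srrrwrww   [S → S r]
Srrrwrww ⇒ wrrrwrww   [S → w]

S⇒Sw⇒Sww⇒Srww⇒Swrww⇒Srwrww⇒Srrwrww⇒Srrrwrww⇒wrrrwrww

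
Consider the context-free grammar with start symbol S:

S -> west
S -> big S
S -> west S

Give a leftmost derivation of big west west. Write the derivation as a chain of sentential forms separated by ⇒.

S ⇒ big S ⇒ big west S ⇒ big west west

S ⇒ big S   [S -> big S]
big S ⇒ big west S   [S -> west S]
big west S ⇒ big west west   [S -> west]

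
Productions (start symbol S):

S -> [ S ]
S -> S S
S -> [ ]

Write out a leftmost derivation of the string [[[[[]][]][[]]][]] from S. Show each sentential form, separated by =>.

S => [S] => [SS] => [[S]S] => [[SS]S] => [[[S]S]S] => [[[SS]S]S] => [[[[S]S]S]S] => [[[[[]]S]S]S] => [[[[[]][]]S]S] => [[[[[]][]][S]]S] => [[[[[]][]][[]]]S] => [[[[[]][]][[]]][]]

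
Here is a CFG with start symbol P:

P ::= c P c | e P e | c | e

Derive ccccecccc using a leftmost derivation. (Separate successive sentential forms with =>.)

P => cPc   [P ::= c P c]
cPc => ccPcc   [P ::= c P c]
ccPcc => cccPccc   [P ::= c P c]
cccPccc => ccccPcccc   [P ::= c P c]
ccccPcccc => ccccecccc   [P ::= e]

P => cPc => ccPcc => cccPccc => ccccPcccc => ccccecccc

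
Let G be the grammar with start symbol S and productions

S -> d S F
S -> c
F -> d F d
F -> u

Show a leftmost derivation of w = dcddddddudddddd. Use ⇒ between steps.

S ⇒ dSF   [S -> d S F]
dSF ⇒ dcF   [S -> c]
dcF ⇒ dcdFd   [F -> d F d]
dcdFd ⇒ dcddFdd   [F -> d F d]
dcddFdd ⇒ dcdddFddd   [F -> d F d]
dcdddFddd ⇒ dcddddFdddd   [F -> d F d]
dcddddFdddd ⇒ dcdddddFddddd   [F -> d F d]
dcdddddFddddd ⇒ dcddddddFdddddd   [F -> d F d]
dcddddddFdddddd ⇒ dcddddddudddddd   [F -> u]

S⇒dSF⇒dcF⇒dcdFd⇒dcddFdd⇒dcdddFddd⇒dcddddFdddd⇒dcdddddFddddd⇒dcddddddFdddddd⇒dcddddddudddddd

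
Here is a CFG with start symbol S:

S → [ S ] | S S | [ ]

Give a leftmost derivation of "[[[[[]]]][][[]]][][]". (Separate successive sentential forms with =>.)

S => SS   [S → S S]
SS => SSS   [S → S S]
SSS => [S]SS   [S → [ S ]]
[S]SS => [SS]SS   [S → S S]
[SS]SS => [[S]S]SS   [S → [ S ]]
[[S]S]SS => [[[S]]S]SS   [S → [ S ]]
[[[S]]S]SS => [[[[S]]]S]SS   [S → [ S ]]
[[[[S]]]S]SS => [[[[[]]]]S]SS   [S → [ ]]
[[[[[]]]]S]SS => [[[[[]]]]SS]SS   [S → S S]
[[[[[]]]]SS]SS => [[[[[]]]][]S]SS   [S → [ ]]
[[[[[]]]][]S]SS => [[[[[]]]][][S]]SS   [S → [ S ]]
[[[[[]]]][][S]]SS => [[[[[]]]][][[]]]SS   [S → [ ]]
[[[[[]]]][][[]]]SS => [[[[[]]]][][[]]][]S   [S → [ ]]
[[[[[]]]][][[]]][]S => [[[[[]]]][][[]]][][]   [S → [ ]]

S => SS => SSS => [S]SS => [SS]SS => [[S]S]SS => [[[S]]S]SS => [[[[S]]]S]SS => [[[[[]]]]S]SS => [[[[[]]]]SS]SS => [[[[[]]]][]S]SS => [[[[[]]]][][S]]SS => [[[[[]]]][][[]]]SS => [[[[[]]]][][[]]][]S => [[[[[]]]][][[]]][][]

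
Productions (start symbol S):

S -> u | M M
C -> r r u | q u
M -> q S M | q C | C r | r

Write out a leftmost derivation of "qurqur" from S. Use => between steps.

S => MM => CrM => qurM => qurCr => qurqur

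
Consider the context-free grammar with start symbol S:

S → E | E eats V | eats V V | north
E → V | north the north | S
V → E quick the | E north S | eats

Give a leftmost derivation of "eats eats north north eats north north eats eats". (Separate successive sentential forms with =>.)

S => E eats V => V eats V => E north S eats V => S north S eats V => eats V V north S eats V => eats E north S V north S eats V => eats V north S V north S eats V => eats eats north S V north S eats V => eats eats north north V north S eats V => eats eats north north eats north S eats V => eats eats north north eats north north eats V => eats eats north north eats north north eats eats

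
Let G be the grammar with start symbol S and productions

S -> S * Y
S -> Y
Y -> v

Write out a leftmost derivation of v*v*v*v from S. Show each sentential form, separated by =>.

S => S*Y => S*Y*Y => S*Y*Y*Y => Y*Y*Y*Y => v*Y*Y*Y => v*v*Y*Y => v*v*v*Y => v*v*v*v

S => S*Y   [S -> S * Y]
S*Y => S*Y*Y   [S -> S * Y]
S*Y*Y => S*Y*Y*Y   [S -> S * Y]
S*Y*Y*Y => Y*Y*Y*Y   [S -> Y]
Y*Y*Y*Y => v*Y*Y*Y   [Y -> v]
v*Y*Y*Y => v*v*Y*Y   [Y -> v]
v*v*Y*Y => v*v*v*Y   [Y -> v]
v*v*v*Y => v*v*v*v   [Y -> v]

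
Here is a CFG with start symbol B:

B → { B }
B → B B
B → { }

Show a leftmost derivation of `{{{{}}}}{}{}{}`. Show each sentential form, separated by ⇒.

B ⇒ BB   [B → B B]
BB ⇒ BBB   [B → B B]
BBB ⇒ BBBB   [B → B B]
BBBB ⇒ {B}BBB   [B → { B }]
{B}BBB ⇒ {{B}}BBB   [B → { B }]
{{B}}BBB ⇒ {{{B}}}BBB   [B → { B }]
{{{B}}}BBB ⇒ {{{{}}}}BBB   [B → { }]
{{{{}}}}BBB ⇒ {{{{}}}}{}BB   [B → { }]
{{{{}}}}{}BB ⇒ {{{{}}}}{}{}B   [B → { }]
{{{{}}}}{}{}B ⇒ {{{{}}}}{}{}{}   [B → { }]

B ⇒ BB ⇒ BBB ⇒ BBBB ⇒ {B}BBB ⇒ {{B}}BBB ⇒ {{{B}}}BBB ⇒ {{{{}}}}BBB ⇒ {{{{}}}}{}BB ⇒ {{{{}}}}{}{}B ⇒ {{{{}}}}{}{}{}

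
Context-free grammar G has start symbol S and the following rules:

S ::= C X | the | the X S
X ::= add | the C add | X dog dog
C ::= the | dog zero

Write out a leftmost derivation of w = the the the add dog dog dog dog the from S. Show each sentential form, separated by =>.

S => the X S => the X dog dog S => the X dog dog dog dog S => the the C add dog dog dog dog S => the the the add dog dog dog dog S => the the the add dog dog dog dog the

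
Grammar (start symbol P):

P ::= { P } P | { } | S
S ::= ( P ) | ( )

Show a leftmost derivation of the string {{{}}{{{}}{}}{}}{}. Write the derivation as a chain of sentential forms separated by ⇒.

P ⇒ {P}P   [P ::= { P } P]
{P}P ⇒ {{P}P}P   [P ::= { P } P]
{{P}P}P ⇒ {{{}}P}P   [P ::= { }]
{{{}}P}P ⇒ {{{}}{P}P}P   [P ::= { P } P]
{{{}}{P}P}P ⇒ {{{}}{{P}P}P}P   [P ::= { P } P]
{{{}}{{P}P}P}P ⇒ {{{}}{{{}}P}P}P   [P ::= { }]
{{{}}{{{}}P}P}P ⇒ {{{}}{{{}}{}}P}P   [P ::= { }]
{{{}}{{{}}{}}P}P ⇒ {{{}}{{{}}{}}{}}P   [P ::= { }]
{{{}}{{{}}{}}{}}P ⇒ {{{}}{{{}}{}}{}}{}   [P ::= { }]

P ⇒ {P}P ⇒ {{P}P}P ⇒ {{{}}P}P ⇒ {{{}}{P}P}P ⇒ {{{}}{{P}P}P}P ⇒ {{{}}{{{}}P}P}P ⇒ {{{}}{{{}}{}}P}P ⇒ {{{}}{{{}}{}}{}}P ⇒ {{{}}{{{}}{}}{}}{}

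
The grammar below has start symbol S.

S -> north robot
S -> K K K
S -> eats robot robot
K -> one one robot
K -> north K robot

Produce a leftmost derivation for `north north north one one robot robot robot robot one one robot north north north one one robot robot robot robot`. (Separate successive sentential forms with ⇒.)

S ⇒ K K K   [S -> K K K]
K K K ⇒ north K robot K K   [K -> north K robot]
north K robot K K ⇒ north north K robot robot K K   [K -> north K robot]
north north K robot robot K K ⇒ north north north K robot robot robot K K   [K -> north K robot]
north north north K robot robot robot K K ⇒ north north north one one robot robot robot robot K K   [K -> one one robot]
north north north one one robot robot robot robot K K ⇒ north north north one one robot robot robot robot one one robot K   [K -> one one robot]
north north north one one robot robot robot robot one one robot K ⇒ north north north one one robot robot robot robot one one robot north K robot   [K -> north K robot]
north north north one one robot robot robot robot one one robot north K robot ⇒ north north north one one robot robot robot robot one one robot north north K robot robot   [K -> north K robot]
north north north one one robot robot robot robot one one robot north north K robot robot ⇒ north north north one one robot robot robot robot one one robot north north north K robot robot robot   [K -> north K robot]
north north north one one robot robot robot robot one one robot north north north K robot robot robot ⇒ north north north one one robot robot robot robot one one robot north north north one one robot robot robot robot   [K -> one one robot]

S ⇒ K K K ⇒ north K robot K K ⇒ north north K robot robot K K ⇒ north north north K robot robot robot K K ⇒ north north north one one robot robot robot robot K K ⇒ north north north one one robot robot robot robot one one robot K ⇒ north north north one one robot robot robot robot one one robot north K robot ⇒ north north north one one robot robot robot robot one one robot north north K robot robot ⇒ north north north one one robot robot robot robot one one robot north north north K robot robot robot ⇒ north north north one one robot robot robot robot one one robot north north north one one robot robot robot robot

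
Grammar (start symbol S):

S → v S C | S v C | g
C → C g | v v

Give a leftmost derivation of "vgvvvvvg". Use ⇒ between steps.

S ⇒ vSC ⇒ vSvCC ⇒ vgvCC ⇒ vgvvvC ⇒ vgvvvCg ⇒ vgvvvvvg

S ⇒ vSC   [S → v S C]
vSC ⇒ vSvCC   [S → S v C]
vSvCC ⇒ vgvCC   [S → g]
vgvCC ⇒ vgvvvC   [C → v v]
vgvvvC ⇒ vgvvvCg   [C → C g]
vgvvvCg ⇒ vgvvvvvg   [C → v v]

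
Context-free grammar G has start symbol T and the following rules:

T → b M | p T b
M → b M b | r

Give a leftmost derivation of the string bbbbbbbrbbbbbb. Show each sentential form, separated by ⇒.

T ⇒ bM   [T → b M]
bM ⇒ bbMb   [M → b M b]
bbMb ⇒ bbbMbb   [M → b M b]
bbbMbb ⇒ bbbbMbbb   [M → b M b]
bbbbMbbb ⇒ bbbbbMbbbb   [M → b M b]
bbbbbMbbbb ⇒ bbbbbbMbbbbb   [M → b M b]
bbbbbbMbbbbb ⇒ bbbbbbbMbbbbbb   [M → b M b]
bbbbbbbMbbbbbb ⇒ bbbbbbbrbbbbbb   [M → r]

T⇒bM⇒bbMb⇒bbbMbb⇒bbbbMbbb⇒bbbbbMbbbb⇒bbbbbbMbbbbb⇒bbbbbbbMbbbbbb⇒bbbbbbbrbbbbbb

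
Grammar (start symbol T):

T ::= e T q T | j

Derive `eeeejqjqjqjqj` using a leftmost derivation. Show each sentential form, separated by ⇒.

T ⇒ eTqT ⇒ eeTqTqT ⇒ eeeTqTqTqT ⇒ eeeeTqTqTqTqT ⇒ eeeejqTqTqTqT ⇒ eeeejqjqTqTqT ⇒ eeeejqjqjqTqT ⇒ eeeejqjqjqjqT ⇒ eeeejqjqjqjqj

T ⇒ eTqT   [T ::= e T q T]
eTqT ⇒ eeTqTqT   [T ::= e T q T]
eeTqTqT ⇒ eeeTqTqTqT   [T ::= e T q T]
eeeTqTqTqT ⇒ eeeeTqTqTqTqT   [T ::= e T q T]
eeeeTqTqTqTqT ⇒ eeeejqTqTqTqT   [T ::= j]
eeeejqTqTqTqT ⇒ eeeejqjqTqTqT   [T ::= j]
eeeejqjqTqTqT ⇒ eeeejqjqjqTqT   [T ::= j]
eeeejqjqjqTqT ⇒ eeeejqjqjqjqT   [T ::= j]
eeeejqjqjqjqT ⇒ eeeejqjqjqjqj   [T ::= j]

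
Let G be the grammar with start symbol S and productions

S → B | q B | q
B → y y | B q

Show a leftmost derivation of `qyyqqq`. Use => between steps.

S => qB   [S → q B]
qB => qBq   [B → B q]
qBq => qBqq   [B → B q]
qBqq => qBqqq   [B → B q]
qBqqq => qyyqqq   [B → y y]

S => qB => qBq => qBqq => qBqqq => qyyqqq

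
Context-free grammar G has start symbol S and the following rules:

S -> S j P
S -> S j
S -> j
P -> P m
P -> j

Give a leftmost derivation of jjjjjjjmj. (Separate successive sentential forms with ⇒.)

S ⇒ Sj ⇒ SjPj ⇒ SjjPj ⇒ SjjjPj ⇒ SjPjjjPj ⇒ jjPjjjPj ⇒ jjjjjjPj ⇒ jjjjjjPmj ⇒ jjjjjjjmj

S ⇒ Sj   [S -> S j]
Sj ⇒ SjPj   [S -> S j P]
SjPj ⇒ SjjPj   [S -> S j]
SjjPj ⇒ SjjjPj   [S -> S j]
SjjjPj ⇒ SjPjjjPj   [S -> S j P]
SjPjjjPj ⇒ jjPjjjPj   [S -> j]
jjPjjjPj ⇒ jjjjjjPj   [P -> j]
jjjjjjPj ⇒ jjjjjjPmj   [P -> P m]
jjjjjjPmj ⇒ jjjjjjjmj   [P -> j]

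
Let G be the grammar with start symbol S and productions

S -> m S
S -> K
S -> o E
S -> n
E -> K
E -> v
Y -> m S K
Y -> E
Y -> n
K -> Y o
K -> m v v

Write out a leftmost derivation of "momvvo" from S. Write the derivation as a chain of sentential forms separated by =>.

S => mS   [S -> m S]
mS => moE   [S -> o E]
moE => moK   [E -> K]
moK => moYo   [K -> Y o]
moYo => moEo   [Y -> E]
moEo => moKo   [E -> K]
moKo => momvvo   [K -> m v v]

S => mS => moE => moK => moYo => moEo => moKo => momvvo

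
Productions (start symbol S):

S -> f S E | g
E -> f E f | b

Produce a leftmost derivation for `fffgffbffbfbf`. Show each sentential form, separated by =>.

S => fSE => ffSEE => fffSEEE => fffgEEE => fffgfEfEE => fffgffEffEE => fffgffbffEE => fffgffbffbE => fffgffbffbfEf => fffgffbffbfbf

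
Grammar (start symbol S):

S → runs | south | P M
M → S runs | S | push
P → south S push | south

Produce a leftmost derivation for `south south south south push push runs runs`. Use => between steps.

S => P M => south M => south S runs => south P M runs => south south M runs => south south S runs runs => south south P M runs runs => south south south S push M runs runs => south south south south push M runs runs => south south south south push push runs runs

S => P M   [S → P M]
P M => south M   [P → south]
south M => south S runs   [M → S runs]
south S runs => south P M runs   [S → P M]
south P M runs => south south M runs   [P → south]
south south M runs => south south S runs runs   [M → S runs]
south south S runs runs => south south P M runs runs   [S → P M]
south south P M runs runs => south south south S push M runs runs   [P → south S push]
south south south S push M runs runs => south south south south push M runs runs   [S → south]
south south south south push M runs runs => south south south south push push runs runs   [M → push]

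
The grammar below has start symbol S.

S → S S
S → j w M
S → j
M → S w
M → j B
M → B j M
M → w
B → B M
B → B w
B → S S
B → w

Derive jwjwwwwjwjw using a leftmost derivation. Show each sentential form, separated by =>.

S => jwM   [S → j w M]
jwM => jwSw   [M → S w]
jwSw => jwSSw   [S → S S]
jwSSw => jwjwMSw   [S → j w M]
jwjwMSw => jwjwBjMSw   [M → B j M]
jwjwBjMSw => jwjwBMjMSw   [B → B M]
jwjwBMjMSw => jwjwBMMjMSw   [B → B M]
jwjwBMMjMSw => jwjwwMMjMSw   [B → w]
jwjwwMMjMSw => jwjwwwMjMSw   [M → w]
jwjwwwMjMSw => jwjwwwwjMSw   [M → w]
jwjwwwwjMSw => jwjwwwwjwSw   [M → w]
jwjwwwwjwSw => jwjwwwwjwjw   [S → j]

S => jwM => jwSw => jwSSw => jwjwMSw => jwjwBjMSw => jwjwBMjMSw => jwjwBMMjMSw => jwjwwMMjMSw => jwjwwwMjMSw => jwjwwwwjMSw => jwjwwwwjwSw => jwjwwwwjwjw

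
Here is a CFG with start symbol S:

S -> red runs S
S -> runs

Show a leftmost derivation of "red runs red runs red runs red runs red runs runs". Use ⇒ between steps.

S ⇒ red runs S   [S -> red runs S]
red runs S ⇒ red runs red runs S   [S -> red runs S]
red runs red runs S ⇒ red runs red runs red runs S   [S -> red runs S]
red runs red runs red runs S ⇒ red runs red runs red runs red runs S   [S -> red runs S]
red runs red runs red runs red runs S ⇒ red runs red runs red runs red runs red runs S   [S -> red runs S]
red runs red runs red runs red runs red runs S ⇒ red runs red runs red runs red runs red runs runs   [S -> runs]

S ⇒ red runs S ⇒ red runs red runs S ⇒ red runs red runs red runs S ⇒ red runs red runs red runs red runs S ⇒ red runs red runs red runs red runs red runs S ⇒ red runs red runs red runs red runs red runs runs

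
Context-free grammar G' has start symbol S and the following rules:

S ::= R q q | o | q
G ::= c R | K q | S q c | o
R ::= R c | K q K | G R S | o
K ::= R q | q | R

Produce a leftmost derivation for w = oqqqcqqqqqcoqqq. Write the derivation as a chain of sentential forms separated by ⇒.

S ⇒ Rqq ⇒ GRSqq ⇒ SqcRSqq ⇒ RqqqcRSqq ⇒ KqKqqqcRSqq ⇒ RqKqqqcRSqq ⇒ RcqKqqqcRSqq ⇒ KqKcqKqqqcRSqq ⇒ RqqKcqKqqqcRSqq ⇒ oqqKcqKqqqcRSqq ⇒ oqqqcqKqqqcRSqq ⇒ oqqqcqqqqqcRSqq ⇒ oqqqcqqqqqcoSqq ⇒ oqqqcqqqqqcoqqq

S ⇒ Rqq   [S ::= R q q]
Rqq ⇒ GRSqq   [R ::= G R S]
GRSqq ⇒ SqcRSqq   [G ::= S q c]
SqcRSqq ⇒ RqqqcRSqq   [S ::= R q q]
RqqqcRSqq ⇒ KqKqqqcRSqq   [R ::= K q K]
KqKqqqcRSqq ⇒ RqKqqqcRSqq   [K ::= R]
RqKqqqcRSqq ⇒ RcqKqqqcRSqq   [R ::= R c]
RcqKqqqcRSqq ⇒ KqKcqKqqqcRSqq   [R ::= K q K]
KqKcqKqqqcRSqq ⇒ RqqKcqKqqqcRSqq   [K ::= R q]
RqqKcqKqqqcRSqq ⇒ oqqKcqKqqqcRSqq   [R ::= o]
oqqKcqKqqqcRSqq ⇒ oqqqcqKqqqcRSqq   [K ::= q]
oqqqcqKqqqcRSqq ⇒ oqqqcqqqqqcRSqq   [K ::= q]
oqqqcqqqqqcRSqq ⇒ oqqqcqqqqqcoSqq   [R ::= o]
oqqqcqqqqqcoSqq ⇒ oqqqcqqqqqcoqqq   [S ::= q]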